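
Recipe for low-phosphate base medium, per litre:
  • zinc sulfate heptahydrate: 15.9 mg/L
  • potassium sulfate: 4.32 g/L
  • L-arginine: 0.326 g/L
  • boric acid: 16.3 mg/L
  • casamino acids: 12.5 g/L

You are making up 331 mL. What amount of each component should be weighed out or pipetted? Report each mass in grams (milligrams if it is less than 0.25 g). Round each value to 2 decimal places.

Working volume: 331 mL = 0.331 L.
zinc sulfate heptahydrate: 15.9 mg/L × 0.331 L = 5.26 mg
potassium sulfate: 4.32 g/L × 0.331 L = 1.43 g
L-arginine: 0.326 g/L × 0.331 L = 0.107906 g = 107.91 mg
boric acid: 16.3 mg/L × 0.331 L = 5.40 mg
casamino acids: 12.5 g/L × 0.331 L = 4.14 g

zinc sulfate heptahydrate 5.26 mg; potassium sulfate 1.43 g; L-arginine 107.91 mg; boric acid 5.40 mg; casamino acids 4.14 g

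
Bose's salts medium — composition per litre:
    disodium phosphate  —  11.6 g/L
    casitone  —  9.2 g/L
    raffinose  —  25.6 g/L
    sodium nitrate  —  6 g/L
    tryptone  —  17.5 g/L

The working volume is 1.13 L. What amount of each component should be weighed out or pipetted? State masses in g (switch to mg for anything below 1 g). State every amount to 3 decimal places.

Working volume: 1.13 L.
disodium phosphate: 11.6 g/L × 1.13 L = 13.108 g
casitone: 9.2 g/L × 1.13 L = 10.396 g
raffinose: 25.6 g/L × 1.13 L = 28.928 g
sodium nitrate: 6 g/L × 1.13 L = 6.780 g
tryptone: 17.5 g/L × 1.13 L = 19.775 g

disodium phosphate 13.108 g; casitone 10.396 g; raffinose 28.928 g; sodium nitrate 6.780 g; tryptone 19.775 g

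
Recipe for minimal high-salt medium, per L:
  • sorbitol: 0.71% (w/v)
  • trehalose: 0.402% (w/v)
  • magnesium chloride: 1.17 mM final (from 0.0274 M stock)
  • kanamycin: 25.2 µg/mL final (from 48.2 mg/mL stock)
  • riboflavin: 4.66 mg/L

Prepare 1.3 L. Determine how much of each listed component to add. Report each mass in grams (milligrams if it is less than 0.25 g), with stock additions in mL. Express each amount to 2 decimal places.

Scale factor relative to 1 L: 1.3.
sorbitol: 0.71 g per 100 mL × 1300 mL ÷ 100 = 9.23 g
trehalose: 0.402% w/v = 4.02 g/L → 4.02 × 1.3 L = 5.23 g
magnesium chloride: dilute stock: 1.17 mM × 1300 mL ÷ 27.4 mM = 55.51 mL
kanamycin: C1V1 = C2V2 → 25.2 µg/mL × 1300 mL ÷ 48200 µg/mL = 0.68 mL
riboflavin: 4.66 mg/L × 1.3 L = 6.06 mg

sorbitol 9.23 g; trehalose 5.23 g; magnesium chloride 55.51 mL; kanamycin 0.68 mL; riboflavin 6.06 mg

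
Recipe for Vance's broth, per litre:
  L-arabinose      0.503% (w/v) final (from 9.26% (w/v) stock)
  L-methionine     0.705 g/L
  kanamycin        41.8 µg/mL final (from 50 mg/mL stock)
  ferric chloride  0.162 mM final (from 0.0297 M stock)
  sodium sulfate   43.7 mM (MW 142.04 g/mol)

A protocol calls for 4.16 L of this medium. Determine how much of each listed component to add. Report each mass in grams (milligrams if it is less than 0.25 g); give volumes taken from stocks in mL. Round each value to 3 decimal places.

Working volume: 4.16 L.
L-arabinose: dilute stock: 0.503% ÷ 9.26% × 4160 mL = 225.970 mL
L-methionine: 0.705 g/L × 4.16 L = 2.933 g
kanamycin: V = C2·V2/C1 = 41.8 µg/mL × 4160 mL ÷ 50000 µg/mL = 3.478 mL
ferric chloride: dilute stock: 0.162 mM × 4160 mL ÷ 29.7 mM = 22.691 mL
sodium sulfate: 43.7 mmol/L × 142.04 g/mol × 4.16 L ÷ 1000 = 25.822 g

L-arabinose 225.970 mL; L-methionine 2.933 g; kanamycin 3.478 mL; ferric chloride 22.691 mL; sodium sulfate 25.822 g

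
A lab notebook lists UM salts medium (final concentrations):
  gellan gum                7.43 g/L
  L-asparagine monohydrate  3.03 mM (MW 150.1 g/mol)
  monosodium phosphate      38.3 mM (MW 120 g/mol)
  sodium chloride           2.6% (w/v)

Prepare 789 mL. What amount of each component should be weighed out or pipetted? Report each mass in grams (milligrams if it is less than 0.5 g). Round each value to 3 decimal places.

gellan gum 5.862 g; L-asparagine monohydrate 358.840 mg; monosodium phosphate 3.626 g; sodium chloride 20.514 g

Working volume: 789 mL = 0.789 L.
gellan gum: 7.43 g/L × 0.789 L = 5.862 g
L-asparagine monohydrate: 3.03 mmol/L × 150.1 mg/mmol × 0.789 L = 358.840 mg
monosodium phosphate: 38.3 mmol/L × 120 g/mol × 0.789 L ÷ 1000 = 3.626 g
sodium chloride: 2.6% w/v = 26 g/L → 26 × 0.789 L = 20.514 g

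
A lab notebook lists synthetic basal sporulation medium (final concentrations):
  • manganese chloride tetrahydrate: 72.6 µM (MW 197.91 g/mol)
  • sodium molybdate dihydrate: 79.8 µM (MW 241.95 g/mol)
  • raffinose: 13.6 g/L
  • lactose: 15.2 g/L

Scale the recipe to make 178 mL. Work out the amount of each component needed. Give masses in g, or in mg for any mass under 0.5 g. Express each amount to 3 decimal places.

manganese chloride tetrahydrate 2.558 mg; sodium molybdate dihydrate 3.437 mg; raffinose 2.421 g; lactose 2.706 g

Scale factor relative to 1 L: 0.178.
manganese chloride tetrahydrate: 72.6 µmol/L × 197.91 g/mol × 0.178 L ÷ 1000 = 2.558 mg
sodium molybdate dihydrate: 79.8 µmol/L × 241.95 g/mol × 0.178 L ÷ 1000 = 3.437 mg
raffinose: 13.6 g/L × 0.178 L = 2.421 g
lactose: 15.2 g/L × 0.178 L = 2.706 g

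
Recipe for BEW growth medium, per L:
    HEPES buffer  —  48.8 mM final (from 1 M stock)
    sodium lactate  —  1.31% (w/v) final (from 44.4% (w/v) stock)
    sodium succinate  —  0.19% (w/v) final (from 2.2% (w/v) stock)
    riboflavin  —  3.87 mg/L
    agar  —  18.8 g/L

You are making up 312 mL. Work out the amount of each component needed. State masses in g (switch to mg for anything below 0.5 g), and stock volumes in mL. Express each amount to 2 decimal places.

Scale factor relative to 1 L: 0.312.
HEPES buffer: V = C2·V2/C1 = 48.8 mM × 312 mL ÷ 1000 mM = 15.23 mL
sodium lactate: C1V1 = C2V2 → 1.31% ÷ 44.4% × 312 mL = 9.21 mL
sodium succinate: V = C2·V2/C1 = 0.19% ÷ 2.2% × 312 mL = 26.95 mL
riboflavin: 3.87 mg/L × 0.312 L = 1.21 mg
agar: 18.8 g/L × 0.312 L = 5.87 g

HEPES buffer 15.23 mL; sodium lactate 9.21 mL; sodium succinate 26.95 mL; riboflavin 1.21 mg; agar 5.87 g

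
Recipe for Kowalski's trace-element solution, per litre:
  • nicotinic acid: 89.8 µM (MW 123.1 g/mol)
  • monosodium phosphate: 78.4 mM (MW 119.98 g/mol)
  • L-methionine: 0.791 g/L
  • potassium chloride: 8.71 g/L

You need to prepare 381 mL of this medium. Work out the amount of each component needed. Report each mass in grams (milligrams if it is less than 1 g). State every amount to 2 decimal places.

nicotinic acid 4.21 mg; monosodium phosphate 3.58 g; L-methionine 301.37 mg; potassium chloride 3.32 g

Scale factor relative to 1 L: 0.381.
nicotinic acid: 89.8 µmol/L × 123.1 g/mol × 0.381 L ÷ 1000 = 4.21 mg
monosodium phosphate: 78.4 mmol/L × 119.98 g/mol × 0.381 L ÷ 1000 = 3.58 g
L-methionine: 0.791 g/L × 0.381 L = 0.301371 g = 301.37 mg
potassium chloride: 8.71 g/L × 0.381 L = 3.32 g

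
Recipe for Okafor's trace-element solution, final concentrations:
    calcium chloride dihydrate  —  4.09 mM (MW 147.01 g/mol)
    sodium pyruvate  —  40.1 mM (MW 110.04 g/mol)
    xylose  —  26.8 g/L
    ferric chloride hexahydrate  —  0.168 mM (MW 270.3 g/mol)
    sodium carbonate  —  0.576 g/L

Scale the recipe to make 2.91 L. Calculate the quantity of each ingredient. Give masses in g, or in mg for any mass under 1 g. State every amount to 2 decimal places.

calcium chloride dihydrate 1.75 g; sodium pyruvate 12.84 g; xylose 77.99 g; ferric chloride hexahydrate 132.14 mg; sodium carbonate 1.68 g

Scale factor relative to 1 L: 2.91.
calcium chloride dihydrate: 4.09 mmol/L × 147.01 g/mol × 2.91 L ÷ 1000 = 1.75 g
sodium pyruvate: 40.1 mmol/L × 110.04 g/mol × 2.91 L ÷ 1000 = 12.84 g
xylose: 26.8 g/L × 2.91 L = 77.99 g
ferric chloride hexahydrate: 0.168 mmol/L × 270.3 mg/mmol × 2.91 L = 132.14 mg
sodium carbonate: 0.576 g/L × 2.91 L = 1.68 g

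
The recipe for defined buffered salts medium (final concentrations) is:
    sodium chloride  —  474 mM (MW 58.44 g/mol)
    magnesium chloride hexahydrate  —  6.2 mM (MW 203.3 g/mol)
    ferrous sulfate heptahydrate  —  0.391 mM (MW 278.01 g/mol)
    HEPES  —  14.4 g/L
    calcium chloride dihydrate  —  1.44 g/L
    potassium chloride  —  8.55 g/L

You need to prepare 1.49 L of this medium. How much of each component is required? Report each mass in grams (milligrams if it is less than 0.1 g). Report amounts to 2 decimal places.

Working volume: 1.49 L.
sodium chloride: 474 mmol/L × 58.44 g/mol × 1.49 L ÷ 1000 = 41.27 g
magnesium chloride hexahydrate: 6.2 mmol/L × 203.3 g/mol × 1.49 L ÷ 1000 = 1.88 g
ferrous sulfate heptahydrate: 0.391 mmol/L × 278.01 g/mol × 1.49 L ÷ 1000 = 0.16 g
HEPES: 14.4 g/L × 1.49 L = 21.46 g
calcium chloride dihydrate: 1.44 g/L × 1.49 L = 2.15 g
potassium chloride: 8.55 g/L × 1.49 L = 12.74 g

sodium chloride 41.27 g; magnesium chloride hexahydrate 1.88 g; ferrous sulfate heptahydrate 0.16 g; HEPES 21.46 g; calcium chloride dihydrate 2.15 g; potassium chloride 12.74 g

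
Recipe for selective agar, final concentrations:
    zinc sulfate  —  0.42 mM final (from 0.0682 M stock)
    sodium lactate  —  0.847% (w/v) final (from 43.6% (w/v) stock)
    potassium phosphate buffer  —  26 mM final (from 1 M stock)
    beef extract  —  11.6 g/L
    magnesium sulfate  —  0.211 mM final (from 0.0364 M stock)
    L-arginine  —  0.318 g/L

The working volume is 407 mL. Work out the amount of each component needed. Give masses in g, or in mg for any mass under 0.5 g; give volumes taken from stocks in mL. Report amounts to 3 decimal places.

zinc sulfate 2.506 mL; sodium lactate 7.907 mL; potassium phosphate buffer 10.582 mL; beef extract 4.721 g; magnesium sulfate 2.359 mL; L-arginine 129.426 mg

Working volume: 407 mL = 0.407 L.
zinc sulfate: V = C2·V2/C1 = 0.42 mM × 407 mL ÷ 68.2 mM = 2.506 mL
sodium lactate: C1V1 = C2V2 → 0.847% ÷ 43.6% × 407 mL = 7.907 mL
potassium phosphate buffer: C1V1 = C2V2 → 26 mM × 407 mL ÷ 1000 mM = 10.582 mL
beef extract: 11.6 g/L × 0.407 L = 4.721 g
magnesium sulfate: dilute stock: 0.211 mM × 407 mL ÷ 36.4 mM = 2.359 mL
L-arginine: 0.318 g/L × 0.407 L = 0.129426 g = 129.426 mg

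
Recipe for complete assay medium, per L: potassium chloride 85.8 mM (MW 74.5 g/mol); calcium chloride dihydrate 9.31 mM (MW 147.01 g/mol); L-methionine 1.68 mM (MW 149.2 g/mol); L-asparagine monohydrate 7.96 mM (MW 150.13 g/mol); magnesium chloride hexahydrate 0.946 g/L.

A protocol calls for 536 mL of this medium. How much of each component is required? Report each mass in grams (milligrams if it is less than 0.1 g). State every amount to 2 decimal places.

potassium chloride 3.43 g; calcium chloride dihydrate 0.73 g; L-methionine 0.13 g; L-asparagine monohydrate 0.64 g; magnesium chloride hexahydrate 0.51 g

Scale factor relative to 1 L: 0.536.
potassium chloride: 85.8 mmol/L × 74.5 g/mol × 0.536 L ÷ 1000 = 3.43 g
calcium chloride dihydrate: 9.31 mmol/L × 147.01 g/mol × 0.536 L ÷ 1000 = 0.73 g
L-methionine: 1.68 mmol/L × 149.2 g/mol × 0.536 L ÷ 1000 = 0.13 g
L-asparagine monohydrate: 7.96 mmol/L × 150.13 g/mol × 0.536 L ÷ 1000 = 0.64 g
magnesium chloride hexahydrate: 0.946 g/L × 0.536 L = 0.51 g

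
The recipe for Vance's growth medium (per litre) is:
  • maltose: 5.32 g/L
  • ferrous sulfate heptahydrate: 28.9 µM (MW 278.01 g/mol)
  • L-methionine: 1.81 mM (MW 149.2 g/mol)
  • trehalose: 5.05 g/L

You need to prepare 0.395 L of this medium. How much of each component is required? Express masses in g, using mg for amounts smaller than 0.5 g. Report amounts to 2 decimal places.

Scale factor relative to 1 L: 0.395.
maltose: 5.32 g/L × 0.395 L = 2.10 g
ferrous sulfate heptahydrate: 28.9 µmol/L × 278.01 g/mol × 0.395 L ÷ 1000 = 3.17 mg
L-methionine: 1.81 mmol/L × 149.2 mg/mmol × 0.395 L = 106.67 mg
trehalose: 5.05 g/L × 0.395 L = 1.99 g

maltose 2.10 g; ferrous sulfate heptahydrate 3.17 mg; L-methionine 106.67 mg; trehalose 1.99 g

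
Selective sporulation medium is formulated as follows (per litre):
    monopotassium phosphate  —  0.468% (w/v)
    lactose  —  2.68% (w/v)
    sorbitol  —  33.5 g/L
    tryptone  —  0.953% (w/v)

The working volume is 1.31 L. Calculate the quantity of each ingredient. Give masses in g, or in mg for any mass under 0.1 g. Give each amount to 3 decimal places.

monopotassium phosphate 6.131 g; lactose 35.108 g; sorbitol 43.885 g; tryptone 12.484 g

Scale factor relative to 1 L: 1.31.
monopotassium phosphate: 0.468% w/v = 4.68 g/L → 4.68 × 1.31 L = 6.131 g
lactose: 2.68% w/v = 26.8 g/L → 26.8 × 1.31 L = 35.108 g
sorbitol: 33.5 g/L × 1.31 L = 43.885 g
tryptone: 0.953 g per 100 mL × 1310 mL ÷ 100 = 12.484 g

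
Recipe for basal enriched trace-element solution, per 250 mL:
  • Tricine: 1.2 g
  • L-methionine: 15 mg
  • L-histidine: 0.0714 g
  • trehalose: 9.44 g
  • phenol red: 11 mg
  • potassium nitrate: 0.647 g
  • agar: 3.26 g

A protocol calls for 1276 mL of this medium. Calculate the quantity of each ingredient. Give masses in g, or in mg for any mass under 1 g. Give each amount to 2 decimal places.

Tricine 6.12 g; L-methionine 76.56 mg; L-histidine 364.43 mg; trehalose 48.18 g; phenol red 56.14 mg; potassium nitrate 3.30 g; agar 16.64 g

Ratio of target to recipe volume: 1276 / 250 = 5.104.
Tricine: 1.2 g × (1276 mL / 250 mL) = 6.12 g
L-methionine: 15 mg × (1276 mL / 250 mL) = 76.56 mg
L-histidine: 0.0714 g × (1276 mL / 250 mL) = 0.364426 g = 364.43 mg
trehalose: 9.44 g × (1276 mL / 250 mL) = 48.18 g
phenol red: 11 mg × (1276 mL / 250 mL) = 56.14 mg
potassium nitrate: 0.647 g × (1276 mL / 250 mL) = 3.30 g
agar: 3.26 g × (1276 mL / 250 mL) = 16.64 g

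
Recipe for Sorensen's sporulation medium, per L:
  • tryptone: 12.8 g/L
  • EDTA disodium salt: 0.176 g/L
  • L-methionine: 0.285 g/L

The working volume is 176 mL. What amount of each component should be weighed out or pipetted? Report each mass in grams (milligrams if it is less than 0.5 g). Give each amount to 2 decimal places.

Scale factor relative to 1 L: 0.176.
tryptone: 12.8 g/L × 0.176 L = 2.25 g
EDTA disodium salt: 0.176 g/L × 0.176 L = 0.030976 g = 30.98 mg
L-methionine: 0.285 g/L × 0.176 L = 0.05016 g = 50.16 mg

tryptone 2.25 g; EDTA disodium salt 30.98 mg; L-methionine 50.16 mg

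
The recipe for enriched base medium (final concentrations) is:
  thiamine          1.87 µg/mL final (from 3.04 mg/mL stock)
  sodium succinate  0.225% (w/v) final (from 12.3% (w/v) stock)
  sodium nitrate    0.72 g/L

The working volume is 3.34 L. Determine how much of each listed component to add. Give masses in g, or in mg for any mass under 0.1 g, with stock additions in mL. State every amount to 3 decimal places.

Scale factor relative to 1 L: 3.34.
thiamine: dilute stock: 1.87 µg/mL × 3340 mL ÷ 3040 µg/mL = 2.055 mL
sodium succinate: V = C2·V2/C1 = 0.225% ÷ 12.3% × 3340 mL = 61.098 mL
sodium nitrate: 0.72 g/L × 3.34 L = 2.405 g

thiamine 2.055 mL; sodium succinate 61.098 mL; sodium nitrate 2.405 g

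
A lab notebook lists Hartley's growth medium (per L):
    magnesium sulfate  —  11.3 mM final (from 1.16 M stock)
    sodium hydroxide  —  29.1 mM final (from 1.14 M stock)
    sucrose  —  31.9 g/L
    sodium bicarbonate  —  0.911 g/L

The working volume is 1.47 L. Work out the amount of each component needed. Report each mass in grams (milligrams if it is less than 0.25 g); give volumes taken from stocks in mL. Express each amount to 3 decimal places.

Working volume: 1.47 L.
magnesium sulfate: V = C2·V2/C1 = 11.3 mM × 1470 mL ÷ 1160 mM = 14.320 mL
sodium hydroxide: V = C2·V2/C1 = 29.1 mM × 1470 mL ÷ 1140 mM = 37.524 mL
sucrose: 31.9 g/L × 1.47 L = 46.893 g
sodium bicarbonate: 0.911 g/L × 1.47 L = 1.339 g

magnesium sulfate 14.320 mL; sodium hydroxide 37.524 mL; sucrose 46.893 g; sodium bicarbonate 1.339 g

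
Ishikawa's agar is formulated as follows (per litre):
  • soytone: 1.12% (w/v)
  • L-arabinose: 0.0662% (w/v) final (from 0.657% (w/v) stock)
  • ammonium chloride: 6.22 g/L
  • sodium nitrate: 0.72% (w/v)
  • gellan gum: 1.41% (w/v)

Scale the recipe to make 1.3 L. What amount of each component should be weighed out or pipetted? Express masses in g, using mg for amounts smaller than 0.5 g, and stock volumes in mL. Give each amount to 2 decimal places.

Working volume: 1.3 L.
soytone: 1.12 g per 100 mL × 1300 mL ÷ 100 = 14.56 g
L-arabinose: V = C2·V2/C1 = 0.0662% ÷ 0.657% × 1300 mL = 130.99 mL
ammonium chloride: 6.22 g/L × 1.3 L = 8.09 g
sodium nitrate: 0.72% w/v = 7.2 g/L → 7.2 × 1.3 L = 9.36 g
gellan gum: 1.41% w/v = 14.1 g/L → 14.1 × 1.3 L = 18.33 g

soytone 14.56 g; L-arabinose 130.99 mL; ammonium chloride 8.09 g; sodium nitrate 9.36 g; gellan gum 18.33 g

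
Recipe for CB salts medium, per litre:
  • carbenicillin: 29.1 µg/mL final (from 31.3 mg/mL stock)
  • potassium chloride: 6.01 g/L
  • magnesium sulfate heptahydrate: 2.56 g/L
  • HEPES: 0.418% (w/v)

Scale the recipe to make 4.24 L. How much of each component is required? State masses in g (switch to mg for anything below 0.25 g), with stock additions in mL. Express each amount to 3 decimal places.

Working volume: 4.24 L.
carbenicillin: C1V1 = C2V2 → 29.1 µg/mL × 4240 mL ÷ 31300 µg/mL = 3.942 mL
potassium chloride: 6.01 g/L × 4.24 L = 25.482 g
magnesium sulfate heptahydrate: 2.56 g/L × 4.24 L = 10.854 g
HEPES: 0.418 g per 100 mL × 4240 mL ÷ 100 = 17.723 g

carbenicillin 3.942 mL; potassium chloride 25.482 g; magnesium sulfate heptahydrate 10.854 g; HEPES 17.723 g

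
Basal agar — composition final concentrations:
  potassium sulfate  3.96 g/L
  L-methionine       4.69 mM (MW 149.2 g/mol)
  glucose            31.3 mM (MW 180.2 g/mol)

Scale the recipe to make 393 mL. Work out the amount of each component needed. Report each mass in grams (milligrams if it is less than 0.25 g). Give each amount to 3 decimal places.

potassium sulfate 1.556 g; L-methionine 0.275 g; glucose 2.217 g

Working volume: 393 mL = 0.393 L.
potassium sulfate: 3.96 g/L × 0.393 L = 1.556 g
L-methionine: 4.69 mmol/L × 149.2 g/mol × 0.393 L ÷ 1000 = 0.275 g
glucose: 31.3 mmol/L × 180.2 g/mol × 0.393 L ÷ 1000 = 2.217 g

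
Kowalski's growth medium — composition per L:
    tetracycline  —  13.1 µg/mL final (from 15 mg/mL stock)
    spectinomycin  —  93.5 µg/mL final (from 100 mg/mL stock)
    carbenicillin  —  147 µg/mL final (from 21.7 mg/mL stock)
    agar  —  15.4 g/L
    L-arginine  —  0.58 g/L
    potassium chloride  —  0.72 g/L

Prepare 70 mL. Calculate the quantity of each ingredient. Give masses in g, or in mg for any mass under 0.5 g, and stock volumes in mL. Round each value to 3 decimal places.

tetracycline 0.061 mL; spectinomycin 0.065 mL; carbenicillin 0.474 mL; agar 1.078 g; L-arginine 40.600 mg; potassium chloride 50.400 mg

Target volume = 70 mL = 0.07 L.
tetracycline: C1V1 = C2V2 → 13.1 µg/mL × 70 mL ÷ 15000 µg/mL = 0.061 mL
spectinomycin: dilute stock: 93.5 µg/mL × 70 mL ÷ 100000 µg/mL = 0.065 mL
carbenicillin: V = C2·V2/C1 = 147 µg/mL × 70 mL ÷ 21700 µg/mL = 0.474 mL
agar: 15.4 g/L × 0.07 L = 1.078 g
L-arginine: 0.58 g/L × 0.07 L = 0.0406 g = 40.600 mg
potassium chloride: 0.72 g/L × 0.07 L = 0.0504 g = 50.400 mg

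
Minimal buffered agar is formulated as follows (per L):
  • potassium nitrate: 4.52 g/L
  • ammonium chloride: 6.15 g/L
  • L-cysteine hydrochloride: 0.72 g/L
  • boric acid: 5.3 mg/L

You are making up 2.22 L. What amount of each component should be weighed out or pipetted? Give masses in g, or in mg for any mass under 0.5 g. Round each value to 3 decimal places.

potassium nitrate 10.034 g; ammonium chloride 13.653 g; L-cysteine hydrochloride 1.598 g; boric acid 11.766 mg

Scale factor relative to 1 L: 2.22.
potassium nitrate: 4.52 g/L × 2.22 L = 10.034 g
ammonium chloride: 6.15 g/L × 2.22 L = 13.653 g
L-cysteine hydrochloride: 0.72 g/L × 2.22 L = 1.598 g
boric acid: 5.3 mg/L × 2.22 L = 11.766 mg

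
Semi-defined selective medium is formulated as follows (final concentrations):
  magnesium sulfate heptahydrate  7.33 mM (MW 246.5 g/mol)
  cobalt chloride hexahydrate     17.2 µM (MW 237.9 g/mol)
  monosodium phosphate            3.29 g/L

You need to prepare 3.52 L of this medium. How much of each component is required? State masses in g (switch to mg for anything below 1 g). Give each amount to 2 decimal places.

Working volume: 3.52 L.
magnesium sulfate heptahydrate: 7.33 mmol/L × 246.5 g/mol × 3.52 L ÷ 1000 = 6.36 g
cobalt chloride hexahydrate: 17.2 µmol/L × 237.9 g/mol × 3.52 L ÷ 1000 = 14.40 mg
monosodium phosphate: 3.29 g/L × 3.52 L = 11.58 g

magnesium sulfate heptahydrate 6.36 g; cobalt chloride hexahydrate 14.40 mg; monosodium phosphate 11.58 g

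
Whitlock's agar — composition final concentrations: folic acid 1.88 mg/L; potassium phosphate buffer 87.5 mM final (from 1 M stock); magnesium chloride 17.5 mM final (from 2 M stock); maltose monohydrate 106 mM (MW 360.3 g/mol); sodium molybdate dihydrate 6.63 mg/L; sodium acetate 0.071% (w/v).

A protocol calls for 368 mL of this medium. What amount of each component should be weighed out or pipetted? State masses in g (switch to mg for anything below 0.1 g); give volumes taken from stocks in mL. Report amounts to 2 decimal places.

folic acid 0.69 mg; potassium phosphate buffer 32.20 mL; magnesium chloride 3.22 mL; maltose monohydrate 14.05 g; sodium molybdate dihydrate 2.44 mg; sodium acetate 0.26 g

Scale factor relative to 1 L: 0.368.
folic acid: 1.88 mg/L × 0.368 L = 0.69 mg
potassium phosphate buffer: dilute stock: 87.5 mM × 368 mL ÷ 1000 mM = 32.20 mL
magnesium chloride: V = C2·V2/C1 = 17.5 mM × 368 mL ÷ 2000 mM = 3.22 mL
maltose monohydrate: 106 mmol/L × 360.3 g/mol × 0.368 L ÷ 1000 = 14.05 g
sodium molybdate dihydrate: 6.63 mg/L × 0.368 L = 2.44 mg
sodium acetate: 0.071 g per 100 mL × 368 mL ÷ 100 = 0.26 g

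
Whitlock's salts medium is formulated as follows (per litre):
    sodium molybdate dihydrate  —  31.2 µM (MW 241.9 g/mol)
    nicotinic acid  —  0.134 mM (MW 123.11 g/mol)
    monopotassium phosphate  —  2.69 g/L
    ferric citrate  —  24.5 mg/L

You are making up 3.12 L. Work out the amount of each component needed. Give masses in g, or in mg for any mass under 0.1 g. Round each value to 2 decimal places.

sodium molybdate dihydrate 23.55 mg; nicotinic acid 51.47 mg; monopotassium phosphate 8.39 g; ferric citrate 76.44 mg

Scale factor relative to 1 L: 3.12.
sodium molybdate dihydrate: 31.2 µmol/L × 241.9 g/mol × 3.12 L ÷ 1000 = 23.55 mg
nicotinic acid: 0.134 mmol/L × 123.11 mg/mmol × 3.12 L = 51.47 mg
monopotassium phosphate: 2.69 g/L × 3.12 L = 8.39 g
ferric citrate: 24.5 mg/L × 3.12 L = 76.44 mg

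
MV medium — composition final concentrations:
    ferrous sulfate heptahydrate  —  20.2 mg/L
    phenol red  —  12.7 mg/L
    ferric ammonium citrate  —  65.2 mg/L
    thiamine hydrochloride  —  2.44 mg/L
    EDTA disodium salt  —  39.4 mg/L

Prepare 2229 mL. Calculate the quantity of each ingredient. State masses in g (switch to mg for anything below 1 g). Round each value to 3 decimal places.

ferrous sulfate heptahydrate 45.026 mg; phenol red 28.308 mg; ferric ammonium citrate 145.331 mg; thiamine hydrochloride 5.439 mg; EDTA disodium salt 87.823 mg

Scale factor relative to 1 L: 2.229.
ferrous sulfate heptahydrate: 20.2 mg/L × 2.229 L = 45.026 mg
phenol red: 12.7 mg/L × 2.229 L = 28.308 mg
ferric ammonium citrate: 65.2 mg/L × 2.229 L = 145.331 mg
thiamine hydrochloride: 2.44 mg/L × 2.229 L = 5.439 mg
EDTA disodium salt: 39.4 mg/L × 2.229 L = 87.823 mg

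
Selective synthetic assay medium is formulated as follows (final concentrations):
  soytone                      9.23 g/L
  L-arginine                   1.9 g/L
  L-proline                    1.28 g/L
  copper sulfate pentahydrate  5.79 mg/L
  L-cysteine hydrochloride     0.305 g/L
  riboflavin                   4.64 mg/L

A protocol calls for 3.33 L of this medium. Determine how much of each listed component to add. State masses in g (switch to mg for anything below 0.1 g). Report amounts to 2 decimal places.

soytone 30.74 g; L-arginine 6.33 g; L-proline 4.26 g; copper sulfate pentahydrate 19.28 mg; L-cysteine hydrochloride 1.02 g; riboflavin 15.45 mg

Scale factor relative to 1 L: 3.33.
soytone: 9.23 g/L × 3.33 L = 30.74 g
L-arginine: 1.9 g/L × 3.33 L = 6.33 g
L-proline: 1.28 g/L × 3.33 L = 4.26 g
copper sulfate pentahydrate: 5.79 mg/L × 3.33 L = 19.28 mg
L-cysteine hydrochloride: 0.305 g/L × 3.33 L = 1.02 g
riboflavin: 4.64 mg/L × 3.33 L = 15.45 mg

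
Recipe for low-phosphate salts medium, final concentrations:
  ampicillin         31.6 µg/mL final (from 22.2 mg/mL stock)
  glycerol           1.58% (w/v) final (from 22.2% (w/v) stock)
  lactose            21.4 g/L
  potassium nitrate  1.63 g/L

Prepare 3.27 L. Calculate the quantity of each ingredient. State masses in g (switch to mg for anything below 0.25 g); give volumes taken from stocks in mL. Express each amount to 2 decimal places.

Working volume: 3.27 L.
ampicillin: dilute stock: 31.6 µg/mL × 3270 mL ÷ 22200 µg/mL = 4.65 mL
glycerol: dilute stock: 1.58% ÷ 22.2% × 3270 mL = 232.73 mL
lactose: 21.4 g/L × 3.27 L = 69.98 g
potassium nitrate: 1.63 g/L × 3.27 L = 5.33 g

ampicillin 4.65 mL; glycerol 232.73 mL; lactose 69.98 g; potassium nitrate 5.33 g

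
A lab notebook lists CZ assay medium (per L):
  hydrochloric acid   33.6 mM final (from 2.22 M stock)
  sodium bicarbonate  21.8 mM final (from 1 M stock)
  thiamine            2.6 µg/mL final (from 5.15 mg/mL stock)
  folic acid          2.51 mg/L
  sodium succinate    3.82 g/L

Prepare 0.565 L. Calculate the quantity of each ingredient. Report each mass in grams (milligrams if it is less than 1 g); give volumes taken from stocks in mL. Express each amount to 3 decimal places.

Scale factor relative to 1 L: 0.565.
hydrochloric acid: C1V1 = C2V2 → 33.6 mM × 565 mL ÷ 2220 mM = 8.551 mL
sodium bicarbonate: V = C2·V2/C1 = 21.8 mM × 565 mL ÷ 1000 mM = 12.317 mL
thiamine: C1V1 = C2V2 → 2.6 µg/mL × 565 mL ÷ 5150 µg/mL = 0.285 mL
folic acid: 2.51 mg/L × 0.565 L = 1.418 mg
sodium succinate: 3.82 g/L × 0.565 L = 2.158 g

hydrochloric acid 8.551 mL; sodium bicarbonate 12.317 mL; thiamine 0.285 mL; folic acid 1.418 mg; sodium succinate 2.158 g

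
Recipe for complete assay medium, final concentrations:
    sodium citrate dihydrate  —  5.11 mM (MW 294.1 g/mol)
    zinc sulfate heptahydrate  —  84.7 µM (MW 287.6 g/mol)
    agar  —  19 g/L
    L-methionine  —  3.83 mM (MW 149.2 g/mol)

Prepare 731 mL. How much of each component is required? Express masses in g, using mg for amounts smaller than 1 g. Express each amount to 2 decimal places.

Scale factor relative to 1 L: 0.731.
sodium citrate dihydrate: 5.11 mmol/L × 294.1 g/mol × 0.731 L ÷ 1000 = 1.10 g
zinc sulfate heptahydrate: 84.7 µmol/L × 287.6 g/mol × 0.731 L ÷ 1000 = 17.81 mg
agar: 19 g/L × 0.731 L = 13.89 g
L-methionine: 3.83 mmol/L × 149.2 mg/mmol × 0.731 L = 417.72 mg

sodium citrate dihydrate 1.10 g; zinc sulfate heptahydrate 17.81 mg; agar 13.89 g; L-methionine 417.72 mg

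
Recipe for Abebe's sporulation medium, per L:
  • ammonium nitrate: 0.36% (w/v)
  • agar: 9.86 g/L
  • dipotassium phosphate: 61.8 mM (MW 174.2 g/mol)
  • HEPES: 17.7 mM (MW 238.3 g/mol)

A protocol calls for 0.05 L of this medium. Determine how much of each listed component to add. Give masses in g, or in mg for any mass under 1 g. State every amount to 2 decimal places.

ammonium nitrate 180.00 mg; agar 493.00 mg; dipotassium phosphate 538.28 mg; HEPES 210.90 mg

Scale factor relative to 1 L: 0.05.
ammonium nitrate: 0.36 g per 100 mL × 50 mL ÷ 100 = 0.18 g = 180.00 mg
agar: 9.86 g/L × 0.05 L = 0.493 g = 493.00 mg
dipotassium phosphate: 61.8 mmol/L × 174.2 mg/mmol × 0.05 L = 538.28 mg
HEPES: 17.7 mmol/L × 238.3 mg/mmol × 0.05 L = 210.90 mg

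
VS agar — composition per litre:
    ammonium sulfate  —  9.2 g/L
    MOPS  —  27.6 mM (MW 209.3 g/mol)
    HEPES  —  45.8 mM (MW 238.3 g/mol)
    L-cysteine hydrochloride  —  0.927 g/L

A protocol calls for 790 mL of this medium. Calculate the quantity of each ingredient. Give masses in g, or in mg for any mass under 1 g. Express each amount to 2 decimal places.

Working volume: 790 mL = 0.79 L.
ammonium sulfate: 9.2 g/L × 0.79 L = 7.27 g
MOPS: 27.6 mmol/L × 209.3 g/mol × 0.79 L ÷ 1000 = 4.56 g
HEPES: 45.8 mmol/L × 238.3 g/mol × 0.79 L ÷ 1000 = 8.62 g
L-cysteine hydrochloride: 0.927 g/L × 0.79 L = 0.73233 g = 732.33 mg

ammonium sulfate 7.27 g; MOPS 4.56 g; HEPES 8.62 g; L-cysteine hydrochloride 732.33 mg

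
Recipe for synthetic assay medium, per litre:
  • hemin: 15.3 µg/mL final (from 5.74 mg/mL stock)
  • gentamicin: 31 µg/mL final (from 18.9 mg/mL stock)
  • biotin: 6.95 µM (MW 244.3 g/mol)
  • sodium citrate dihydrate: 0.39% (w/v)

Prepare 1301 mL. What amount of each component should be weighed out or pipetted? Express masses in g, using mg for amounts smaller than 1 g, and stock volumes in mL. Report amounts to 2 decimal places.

hemin 3.47 mL; gentamicin 2.13 mL; biotin 2.21 mg; sodium citrate dihydrate 5.07 g

Scale factor relative to 1 L: 1.301.
hemin: dilute stock: 15.3 µg/mL × 1301 mL ÷ 5740 µg/mL = 3.47 mL
gentamicin: dilute stock: 31 µg/mL × 1301 mL ÷ 18900 µg/mL = 2.13 mL
biotin: 6.95 µmol/L × 244.3 g/mol × 1.301 L ÷ 1000 = 2.21 mg
sodium citrate dihydrate: 0.39 g per 100 mL × 1301 mL ÷ 100 = 5.07 g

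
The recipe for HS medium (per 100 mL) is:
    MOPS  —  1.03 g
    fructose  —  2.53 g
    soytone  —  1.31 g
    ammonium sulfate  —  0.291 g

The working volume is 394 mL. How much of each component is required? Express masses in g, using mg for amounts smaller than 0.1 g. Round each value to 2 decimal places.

Scale factor = 394 mL / 100 mL = 3.94.
MOPS: 1.03 g × (394 mL / 100 mL) = 4.06 g
fructose: 2.53 g × (394 mL / 100 mL) = 9.97 g
soytone: 1.31 g × (394 mL / 100 mL) = 5.16 g
ammonium sulfate: 0.291 g × (394 mL / 100 mL) = 1.15 g

MOPS 4.06 g; fructose 9.97 g; soytone 5.16 g; ammonium sulfate 1.15 g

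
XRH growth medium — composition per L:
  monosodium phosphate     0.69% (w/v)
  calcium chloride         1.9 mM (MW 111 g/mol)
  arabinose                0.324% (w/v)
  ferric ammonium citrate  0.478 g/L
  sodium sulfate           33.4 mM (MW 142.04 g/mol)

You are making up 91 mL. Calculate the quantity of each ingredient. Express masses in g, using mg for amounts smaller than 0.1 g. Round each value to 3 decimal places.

Target volume = 91 mL = 0.091 L.
monosodium phosphate: 0.69 g per 100 mL × 91 mL ÷ 100 = 0.628 g
calcium chloride: 1.9 mmol/L × 111 mg/mmol × 0.091 L = 19.192 mg
arabinose: 0.324 g per 100 mL × 91 mL ÷ 100 = 0.295 g
ferric ammonium citrate: 0.478 g/L × 0.091 L = 0.043498 g = 43.498 mg
sodium sulfate: 33.4 mmol/L × 142.04 g/mol × 0.091 L ÷ 1000 = 0.432 g

monosodium phosphate 0.628 g; calcium chloride 19.192 mg; arabinose 0.295 g; ferric ammonium citrate 43.498 mg; sodium sulfate 0.432 g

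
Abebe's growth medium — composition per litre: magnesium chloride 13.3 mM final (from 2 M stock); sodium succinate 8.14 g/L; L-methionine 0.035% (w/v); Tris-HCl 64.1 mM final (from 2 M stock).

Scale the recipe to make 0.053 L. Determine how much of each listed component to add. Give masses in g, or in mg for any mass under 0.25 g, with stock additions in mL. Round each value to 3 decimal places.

Working volume: 0.053 L.
magnesium chloride: C1V1 = C2V2 → 13.3 mM × 53 mL ÷ 2000 mM = 0.352 mL
sodium succinate: 8.14 g/L × 0.053 L = 0.431 g
L-methionine: 0.035% w/v = 0.35 g/L → 0.35 × 0.053 L = 0.01855 g = 18.550 mg
Tris-HCl: V = C2·V2/C1 = 64.1 mM × 53 mL ÷ 2000 mM = 1.699 mL

magnesium chloride 0.352 mL; sodium succinate 0.431 g; L-methionine 18.550 mg; Tris-HCl 1.699 mL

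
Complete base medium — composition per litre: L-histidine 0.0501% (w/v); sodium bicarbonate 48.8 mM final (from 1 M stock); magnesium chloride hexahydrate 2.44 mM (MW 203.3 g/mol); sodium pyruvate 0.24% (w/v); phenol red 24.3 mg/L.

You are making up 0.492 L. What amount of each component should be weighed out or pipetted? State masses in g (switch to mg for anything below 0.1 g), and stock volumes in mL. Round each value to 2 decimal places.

L-histidine 0.25 g; sodium bicarbonate 24.01 mL; magnesium chloride hexahydrate 0.24 g; sodium pyruvate 1.18 g; phenol red 11.96 mg

Working volume: 0.492 L.
L-histidine: 0.0501 g per 100 mL × 492 mL ÷ 100 = 0.25 g
sodium bicarbonate: dilute stock: 48.8 mM × 492 mL ÷ 1000 mM = 24.01 mL
magnesium chloride hexahydrate: 2.44 mmol/L × 203.3 g/mol × 0.492 L ÷ 1000 = 0.24 g
sodium pyruvate: 0.24 g per 100 mL × 492 mL ÷ 100 = 1.18 g
phenol red: 24.3 mg/L × 0.492 L = 11.96 mg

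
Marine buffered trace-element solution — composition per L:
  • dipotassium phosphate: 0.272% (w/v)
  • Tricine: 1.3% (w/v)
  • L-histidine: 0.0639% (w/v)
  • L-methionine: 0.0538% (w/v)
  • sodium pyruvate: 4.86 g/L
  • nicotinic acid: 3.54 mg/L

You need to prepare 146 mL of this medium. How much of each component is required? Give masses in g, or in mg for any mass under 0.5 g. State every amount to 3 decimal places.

Working volume: 146 mL = 0.146 L.
dipotassium phosphate: 0.272% w/v = 2.72 g/L → 2.72 × 0.146 L = 0.39712 g = 397.120 mg
Tricine: 1.3 g per 100 mL × 146 mL ÷ 100 = 1.898 g
L-histidine: 0.0639 g per 100 mL × 146 mL ÷ 100 = 0.093294 g = 93.294 mg
L-methionine: 0.0538% w/v = 0.538 g/L → 0.538 × 0.146 L = 0.078548 g = 78.548 mg
sodium pyruvate: 4.86 g/L × 0.146 L = 0.710 g
nicotinic acid: 3.54 mg/L × 0.146 L = 0.517 mg

dipotassium phosphate 397.120 mg; Tricine 1.898 g; L-histidine 93.294 mg; L-methionine 78.548 mg; sodium pyruvate 0.710 g; nicotinic acid 0.517 mg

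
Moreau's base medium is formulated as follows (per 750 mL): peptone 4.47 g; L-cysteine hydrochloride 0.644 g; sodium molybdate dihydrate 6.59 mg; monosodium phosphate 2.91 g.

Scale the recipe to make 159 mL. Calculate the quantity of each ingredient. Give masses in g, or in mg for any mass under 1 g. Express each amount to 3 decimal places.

peptone 947.640 mg; L-cysteine hydrochloride 136.528 mg; sodium molybdate dihydrate 1.397 mg; monosodium phosphate 616.920 mg

Scale factor = 159 mL / 750 mL = 0.212.
peptone: 4.47 g × (159 mL / 750 mL) = 0.94764 g = 947.640 mg
L-cysteine hydrochloride: 0.644 g × (159 mL / 750 mL) = 0.136528 g = 136.528 mg
sodium molybdate dihydrate: 6.59 mg × (159 mL / 750 mL) = 1.397 mg
monosodium phosphate: 2.91 g × (159 mL / 750 mL) = 0.61692 g = 616.920 mg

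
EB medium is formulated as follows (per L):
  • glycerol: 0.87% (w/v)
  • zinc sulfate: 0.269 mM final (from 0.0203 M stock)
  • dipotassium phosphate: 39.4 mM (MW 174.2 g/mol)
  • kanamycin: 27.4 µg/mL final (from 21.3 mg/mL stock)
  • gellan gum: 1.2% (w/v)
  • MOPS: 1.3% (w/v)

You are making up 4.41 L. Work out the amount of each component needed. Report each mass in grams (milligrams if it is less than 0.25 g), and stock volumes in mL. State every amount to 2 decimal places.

Scale factor relative to 1 L: 4.41.
glycerol: 0.87% w/v = 8.7 g/L → 8.7 × 4.41 L = 38.37 g
zinc sulfate: V = C2·V2/C1 = 0.269 mM × 4410 mL ÷ 20.3 mM = 58.44 mL
dipotassium phosphate: 39.4 mmol/L × 174.2 g/mol × 4.41 L ÷ 1000 = 30.27 g
kanamycin: C1V1 = C2V2 → 27.4 µg/mL × 4410 mL ÷ 21300 µg/mL = 5.67 mL
gellan gum: 1.2 g per 100 mL × 4410 mL ÷ 100 = 52.92 g
MOPS: 1.3 g per 100 mL × 4410 mL ÷ 100 = 57.33 g

glycerol 38.37 g; zinc sulfate 58.44 mL; dipotassium phosphate 30.27 g; kanamycin 5.67 mL; gellan gum 52.92 g; MOPS 57.33 g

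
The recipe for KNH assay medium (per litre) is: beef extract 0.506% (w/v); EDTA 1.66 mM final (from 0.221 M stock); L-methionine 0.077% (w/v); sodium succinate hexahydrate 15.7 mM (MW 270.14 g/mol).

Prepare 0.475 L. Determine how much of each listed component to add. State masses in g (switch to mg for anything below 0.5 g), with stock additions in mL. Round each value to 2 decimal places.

Scale factor relative to 1 L: 0.475.
beef extract: 0.506% w/v = 5.06 g/L → 5.06 × 0.475 L = 2.40 g
EDTA: dilute stock: 1.66 mM × 475 mL ÷ 221 mM = 3.57 mL
L-methionine: 0.077 g per 100 mL × 475 mL ÷ 100 = 0.36575 g = 365.75 mg
sodium succinate hexahydrate: 15.7 mmol/L × 270.14 g/mol × 0.475 L ÷ 1000 = 2.01 g

beef extract 2.40 g; EDTA 3.57 mL; L-methionine 365.75 mg; sodium succinate hexahydrate 2.01 g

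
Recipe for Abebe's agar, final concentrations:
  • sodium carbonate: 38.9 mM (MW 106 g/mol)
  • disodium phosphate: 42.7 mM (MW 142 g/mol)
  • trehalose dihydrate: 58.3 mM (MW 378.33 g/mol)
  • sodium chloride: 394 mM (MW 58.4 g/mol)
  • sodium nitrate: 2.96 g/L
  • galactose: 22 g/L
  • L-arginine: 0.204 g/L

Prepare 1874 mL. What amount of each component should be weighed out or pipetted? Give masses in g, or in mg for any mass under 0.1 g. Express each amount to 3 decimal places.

Target volume = 1874 mL = 1.874 L.
sodium carbonate: 38.9 mmol/L × 106 g/mol × 1.874 L ÷ 1000 = 7.727 g
disodium phosphate: 42.7 mmol/L × 142 g/mol × 1.874 L ÷ 1000 = 11.363 g
trehalose dihydrate: 58.3 mmol/L × 378.33 g/mol × 1.874 L ÷ 1000 = 41.334 g
sodium chloride: 394 mmol/L × 58.4 g/mol × 1.874 L ÷ 1000 = 43.120 g
sodium nitrate: 2.96 g/L × 1.874 L = 5.547 g
galactose: 22 g/L × 1.874 L = 41.228 g
L-arginine: 0.204 g/L × 1.874 L = 0.382 g

sodium carbonate 7.727 g; disodium phosphate 11.363 g; trehalose dihydrate 41.334 g; sodium chloride 43.120 g; sodium nitrate 5.547 g; galactose 41.228 g; L-arginine 0.382 g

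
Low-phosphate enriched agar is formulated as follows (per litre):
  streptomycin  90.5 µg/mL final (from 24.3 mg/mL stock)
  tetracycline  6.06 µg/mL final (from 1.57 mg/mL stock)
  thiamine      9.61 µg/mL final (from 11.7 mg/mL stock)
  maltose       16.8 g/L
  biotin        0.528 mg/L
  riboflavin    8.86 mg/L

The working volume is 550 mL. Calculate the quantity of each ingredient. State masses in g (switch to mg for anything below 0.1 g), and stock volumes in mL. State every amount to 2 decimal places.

streptomycin 2.05 mL; tetracycline 2.12 mL; thiamine 0.45 mL; maltose 9.24 g; biotin 0.29 mg; riboflavin 4.87 mg

Working volume: 550 mL = 0.55 L.
streptomycin: V = C2·V2/C1 = 90.5 µg/mL × 550 mL ÷ 24300 µg/mL = 2.05 mL
tetracycline: C1V1 = C2V2 → 6.06 µg/mL × 550 mL ÷ 1570 µg/mL = 2.12 mL
thiamine: C1V1 = C2V2 → 9.61 µg/mL × 550 mL ÷ 11700 µg/mL = 0.45 mL
maltose: 16.8 g/L × 0.55 L = 9.24 g
biotin: 0.528 mg/L × 0.55 L = 0.29 mg
riboflavin: 8.86 mg/L × 0.55 L = 4.87 mg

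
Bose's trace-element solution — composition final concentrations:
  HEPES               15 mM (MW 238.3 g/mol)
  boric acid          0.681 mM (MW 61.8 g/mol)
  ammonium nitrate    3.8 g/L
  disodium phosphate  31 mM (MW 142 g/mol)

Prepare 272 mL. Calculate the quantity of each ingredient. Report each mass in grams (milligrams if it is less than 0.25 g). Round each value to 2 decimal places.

Working volume: 272 mL = 0.272 L.
HEPES: 15 mmol/L × 238.3 g/mol × 0.272 L ÷ 1000 = 0.97 g
boric acid: 0.681 mmol/L × 61.8 mg/mmol × 0.272 L = 11.45 mg
ammonium nitrate: 3.8 g/L × 0.272 L = 1.03 g
disodium phosphate: 31 mmol/L × 142 g/mol × 0.272 L ÷ 1000 = 1.20 g

HEPES 0.97 g; boric acid 11.45 mg; ammonium nitrate 1.03 g; disodium phosphate 1.20 g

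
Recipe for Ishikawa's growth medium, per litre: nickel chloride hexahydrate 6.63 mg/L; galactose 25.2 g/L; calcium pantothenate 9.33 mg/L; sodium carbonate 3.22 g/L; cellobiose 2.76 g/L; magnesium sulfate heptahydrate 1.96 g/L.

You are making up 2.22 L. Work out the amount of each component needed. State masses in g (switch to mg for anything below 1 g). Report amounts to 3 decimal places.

Working volume: 2.22 L.
nickel chloride hexahydrate: 6.63 mg/L × 2.22 L = 14.719 mg
galactose: 25.2 g/L × 2.22 L = 55.944 g
calcium pantothenate: 9.33 mg/L × 2.22 L = 20.713 mg
sodium carbonate: 3.22 g/L × 2.22 L = 7.148 g
cellobiose: 2.76 g/L × 2.22 L = 6.127 g
magnesium sulfate heptahydrate: 1.96 g/L × 2.22 L = 4.351 g

nickel chloride hexahydrate 14.719 mg; galactose 55.944 g; calcium pantothenate 20.713 mg; sodium carbonate 7.148 g; cellobiose 6.127 g; magnesium sulfate heptahydrate 4.351 g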